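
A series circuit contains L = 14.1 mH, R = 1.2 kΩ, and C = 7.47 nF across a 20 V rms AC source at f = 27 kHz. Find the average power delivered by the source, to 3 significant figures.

120 mW

ω = 2πf = 169600 rad/s
X_L = ωL = 2390 Ω
X_C = 1/(ωC) = 789 Ω
Net reactance X = X_L − X_C = 1600 Ω
Z = 1200 + j1600 Ω
|Z| = √(1200² + 1600²) = 2000 Ω
∠Z = arctan(1600/1200) = 53.2°
I = V/|Z| = 9.99 mA
P = VI cos φ = 20 × 0.00999 × cos(53.2°) = 120 mW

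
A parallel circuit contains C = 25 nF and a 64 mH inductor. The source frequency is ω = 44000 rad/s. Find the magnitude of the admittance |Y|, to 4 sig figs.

744.9 μS

X_L = ωL = 2816 Ω
X_C = 1/(ωC) = 909.1 Ω
Parallel: admittances add. Y = 1/(jωL) + jωC
Y = (0 + j0.0007449) S
|Y| = 0.0007449 S → |Z| = 1/|Y| = 1342 Ω, ∠Z = −∠Y = -90.00°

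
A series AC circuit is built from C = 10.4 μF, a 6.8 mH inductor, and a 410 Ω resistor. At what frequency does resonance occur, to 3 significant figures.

ω₀ = 1/√(LC) = 1/√(0.0068 × 1.04e-05) = 3760 rad/s
f₀ = ω₀/(2π) = 598 Hz

598 Hz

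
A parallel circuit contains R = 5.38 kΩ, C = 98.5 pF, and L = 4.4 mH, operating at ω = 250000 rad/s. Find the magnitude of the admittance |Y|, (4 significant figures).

903.8 μS

X_L = ωL = 1100 Ω
X_C = 1/(ωC) = 40610 Ω
Parallel: admittances add. Y = 1/R + 1/(jωL) + jωC
Y = (0.0001859 − j0.0008845) S
|Y| = 0.0009038 S → |Z| = 1/|Y| = 1106 Ω, ∠Z = −∠Y = 78.13°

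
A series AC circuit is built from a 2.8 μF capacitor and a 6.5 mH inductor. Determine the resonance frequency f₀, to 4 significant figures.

1.180 kHz

ω₀ = 1/√(LC) = 1/√(0.0065 × 2.8e-06) = 7412 rad/s
f₀ = ω₀/(2π) = 1.180 kHz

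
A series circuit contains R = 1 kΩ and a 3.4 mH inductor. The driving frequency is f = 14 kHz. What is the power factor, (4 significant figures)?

ω = 2πf = 87960 rad/s
X_L = ωL = 299.1 Ω
Z = 1000 + j299.1 Ω
|Z| = √(1000² + 299.1²) = 1044 Ω
∠Z = arctan(299.1/1000) = 16.65°
cos φ = cos(16.65°) = 0.9581

0.9581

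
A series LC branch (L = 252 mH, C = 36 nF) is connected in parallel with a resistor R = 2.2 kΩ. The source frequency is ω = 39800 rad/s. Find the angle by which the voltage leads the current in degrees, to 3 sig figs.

X_L = ωL = 10000 Ω
X_C = 1/(ωC) = 698 Ω
Branch 1: Z₁ = R = 2200 Ω
Branch 2 (series LC): Z₂ = j(X_L − X_C) = j9330 Ω
Parallel: Z = Z₁Z₂/(Z₁+Z₂), |Z| = 2140 Ω, ∠Z = 13.3°

13.3°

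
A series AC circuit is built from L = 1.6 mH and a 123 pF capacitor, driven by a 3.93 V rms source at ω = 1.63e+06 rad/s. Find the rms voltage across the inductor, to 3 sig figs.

4.31 V

X_L = ωL = 2610 Ω
X_C = 1/(ωC) = 4990 Ω
Net reactance X = X_L − X_C = -2380 Ω
Z = − j2380 Ω
|Z| = √(0² + 2380²) = 2380 Ω
I = V/|Z| = 1.65 mA
V_L = I·|Z_L| = 0.00165 × 2610 = 4.31 V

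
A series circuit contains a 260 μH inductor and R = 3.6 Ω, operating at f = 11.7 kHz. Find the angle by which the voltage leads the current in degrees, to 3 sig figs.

ω = 2πf = 73510 rad/s
X_L = ωL = 19.1 Ω
Z = 3.60 + j19.1 Ω
|Z| = √(3.60² + 19.1²) = 19.4 Ω
∠Z = arctan(19.1/3.60) = 79.3°

79.3°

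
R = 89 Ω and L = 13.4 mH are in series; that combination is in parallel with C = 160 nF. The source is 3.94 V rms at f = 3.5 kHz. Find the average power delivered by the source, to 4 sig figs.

ω = 2πf = 21990 rad/s
X_L = ωL = 294.7 Ω
X_C = 1/(ωC) = 284.2 Ω
Branch 1 (R+jX_L): Z₁ = 89.00 + j294.7 Ω, |Z₁| = 307.8 Ω
Branch 2 (−jX_C): Z₂ = −j284.2 Ω
Parallel: Z = Z₁Z₂/(Z₁+Z₂), |Z| = 976.3 Ω, ∠Z = -23.52°
I = V/|Z| = 4.036 mA
P = VI cos φ = 3.94 × 0.004036 × cos(-23.52°) = 14.58 mW

14.58 mW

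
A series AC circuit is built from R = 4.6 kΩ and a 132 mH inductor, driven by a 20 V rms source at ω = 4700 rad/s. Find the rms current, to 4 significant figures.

4.309 mA

X_L = ωL = 620.4 Ω
Z = 4600 + j620.4 Ω
|Z| = √(4600² + 620.4²) = 4642 Ω
I = V/|Z| = 20/4642 = 4.309 mA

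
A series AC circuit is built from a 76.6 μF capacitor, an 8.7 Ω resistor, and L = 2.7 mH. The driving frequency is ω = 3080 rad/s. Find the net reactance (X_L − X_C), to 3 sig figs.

4.08 Ω

X_L = ωL = 8.32 Ω
X_C = 1/(ωC) = 4.24 Ω
X = 8.32 − 4.24 = 4.08 Ω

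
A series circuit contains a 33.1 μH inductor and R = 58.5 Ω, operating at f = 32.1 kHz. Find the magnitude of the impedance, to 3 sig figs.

ω = 2πf = 201700 rad/s
X_L = ωL = 6.68 Ω
Z = 58.5 + j6.68 Ω
|Z| = √(58.5² + 6.68²) = 58.9 Ω

58.9 Ω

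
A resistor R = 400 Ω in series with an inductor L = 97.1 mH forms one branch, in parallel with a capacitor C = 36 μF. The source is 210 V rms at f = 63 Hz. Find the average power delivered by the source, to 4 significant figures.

ω = 2πf = 395.8 rad/s
X_L = ωL = 38.44 Ω
X_C = 1/(ωC) = 70.17 Ω
Branch 1 (R+jX_L): Z₁ = 400.0 + j38.44 Ω, |Z₁| = 401.8 Ω
Branch 2 (−jX_C): Z₂ = −j70.17 Ω
Parallel: Z = Z₁Z₂/(Z₁+Z₂), |Z| = 70.28 Ω, ∠Z = -79.97°
I = V/|Z| = 2.988 A
P = VI cos φ = 210 × 2.988 × cos(-79.97°) = 109.2 W

109.2 W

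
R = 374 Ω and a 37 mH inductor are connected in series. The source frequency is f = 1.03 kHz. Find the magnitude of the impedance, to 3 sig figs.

444 Ω

ω = 2πf = 6472 rad/s
X_L = ωL = 239 Ω
Z = 374 + j239 Ω
|Z| = √(374² + 239²) = 444 Ω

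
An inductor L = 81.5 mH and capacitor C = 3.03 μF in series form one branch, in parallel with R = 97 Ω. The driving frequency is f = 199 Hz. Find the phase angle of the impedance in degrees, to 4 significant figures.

ω = 2πf = 1250 rad/s
X_L = ωL = 101.9 Ω
X_C = 1/(ωC) = 264.0 Ω
Branch 1: Z₁ = R = 97.00 Ω
Branch 2 (series LC): Z₂ = j(X_L − X_C) = −j162.0 Ω
Parallel: Z = Z₁Z₂/(Z₁+Z₂), |Z| = 83.23 Ω, ∠Z = -30.90°

-30.90°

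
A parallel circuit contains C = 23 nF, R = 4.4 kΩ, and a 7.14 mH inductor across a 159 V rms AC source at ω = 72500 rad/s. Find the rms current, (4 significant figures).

55.42 mA

X_L = ωL = 517.6 Ω
X_C = 1/(ωC) = 599.7 Ω
Parallel: admittances add. Y = 1/R + 1/(jωL) + jωC
Y = (0.0002273 − j0.0002643) S
|Y| = 0.0003486 S → |Z| = 1/|Y| = 2869 Ω, ∠Z = −∠Y = 49.31°
I = V/|Z| = 159/2869 = 55.42 mA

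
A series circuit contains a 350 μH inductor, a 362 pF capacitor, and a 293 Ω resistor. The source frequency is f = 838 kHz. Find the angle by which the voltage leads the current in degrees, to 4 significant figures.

ω = 2πf = 5.265e+06 rad/s
X_L = ωL = 1843 Ω
X_C = 1/(ωC) = 524.6 Ω
Net reactance X = X_L − X_C = 1318 Ω
Z = 293.0 + j1318 Ω
|Z| = √(293.0² + 1318²) = 1350 Ω
∠Z = arctan(1318/293.0) = 77.47°

77.47°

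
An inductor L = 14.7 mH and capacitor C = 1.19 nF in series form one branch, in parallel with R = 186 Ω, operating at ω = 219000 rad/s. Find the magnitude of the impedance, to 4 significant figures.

X_L = ωL = 3219 Ω
X_C = 1/(ωC) = 3837 Ω
Branch 1: Z₁ = R = 186.0 Ω
Branch 2 (series LC): Z₂ = j(X_L − X_C) = −j617.9 Ω
Parallel: Z = Z₁Z₂/(Z₁+Z₂), |Z| = 178.1 Ω, ∠Z = -16.75°

178.1 Ω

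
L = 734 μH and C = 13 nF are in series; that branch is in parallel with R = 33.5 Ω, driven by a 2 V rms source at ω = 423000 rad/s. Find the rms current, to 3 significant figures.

61.7 mA

X_L = ωL = 310 Ω
X_C = 1/(ωC) = 182 Ω
Branch 1: Z₁ = R = 33.5 Ω
Branch 2 (series LC): Z₂ = j(X_L − X_C) = j129 Ω
Parallel: Z = Z₁Z₂/(Z₁+Z₂), |Z| = 32.4 Ω, ∠Z = 14.6°
I = V/|Z| = 2/32.4 = 61.7 mA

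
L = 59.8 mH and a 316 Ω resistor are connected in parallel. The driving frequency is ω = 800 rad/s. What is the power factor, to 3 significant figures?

X_L = ωL = 47.8 Ω
Parallel: admittances add. Y = 1/R + 1/(jωL)
Y = (0.00316 − j0.0209) S
|Y| = 0.0211 S → |Z| = 1/|Y| = 47.3 Ω, ∠Z = −∠Y = 81.4°
cos φ = cos(81.4°) = 0.150

0.150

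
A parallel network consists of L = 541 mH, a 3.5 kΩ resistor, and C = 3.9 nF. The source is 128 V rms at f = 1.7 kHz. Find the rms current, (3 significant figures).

40.3 mA

ω = 2πf = 10680 rad/s
X_L = ωL = 5780 Ω
X_C = 1/(ωC) = 24000 Ω
Parallel: admittances add. Y = 1/R + 1/(jωL) + jωC
Y = (0.000286 − j0.000131) S
|Y| = 0.000314 S → |Z| = 1/|Y| = 3180 Ω, ∠Z = −∠Y = 24.7°
I = V/|Z| = 128/3180 = 40.3 mA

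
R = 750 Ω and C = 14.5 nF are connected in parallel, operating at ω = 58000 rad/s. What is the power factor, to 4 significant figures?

0.8458

X_C = 1/(ωC) = 1189 Ω
Parallel: admittances add. Y = 1/R + jωC
Y = (0.001333 + j0.0008410) S
|Y| = 0.001576 S → |Z| = 1/|Y| = 634.4 Ω, ∠Z = −∠Y = -32.24°
cos φ = cos(-32.24°) = 0.8458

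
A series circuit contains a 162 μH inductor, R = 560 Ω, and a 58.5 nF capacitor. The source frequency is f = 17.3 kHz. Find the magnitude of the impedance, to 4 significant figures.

ω = 2πf = 108700 rad/s
X_L = ωL = 17.61 Ω
X_C = 1/(ωC) = 157.3 Ω
Net reactance X = X_L − X_C = -139.7 Ω
Z = 560.0 − j139.7 Ω
|Z| = √(560.0² + 139.7²) = 577.2 Ω

577.2 Ω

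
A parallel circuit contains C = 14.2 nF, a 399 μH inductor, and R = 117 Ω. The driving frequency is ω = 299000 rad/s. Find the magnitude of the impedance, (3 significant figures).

105 Ω

X_L = ωL = 119 Ω
X_C = 1/(ωC) = 236 Ω
Parallel: admittances add. Y = 1/R + 1/(jωL) + jωC
Y = (0.00855 − j0.00414) S
|Y| = 0.00950 S → |Z| = 1/|Y| = 105 Ω, ∠Z = −∠Y = 25.8°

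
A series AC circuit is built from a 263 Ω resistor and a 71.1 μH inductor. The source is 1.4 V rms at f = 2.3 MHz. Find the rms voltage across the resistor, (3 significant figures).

0.347 V

ω = 2πf = 1.445e+07 rad/s
X_L = ωL = 1030 Ω
Z = 263 + j1030 Ω
|Z| = √(263² + 1030²) = 1060 Ω
I = V/|Z| = 1.32 mA
V_R = I·|Z_R| = 0.00132 × 263 = 0.347 V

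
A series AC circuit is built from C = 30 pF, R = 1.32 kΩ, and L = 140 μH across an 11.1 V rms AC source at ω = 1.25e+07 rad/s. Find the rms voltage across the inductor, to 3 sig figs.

12.1 V

X_L = ωL = 1750 Ω
X_C = 1/(ωC) = 2670 Ω
Net reactance X = X_L − X_C = -917 Ω
Z = 1320 − j917 Ω
|Z| = √(1320² + 917²) = 1610 Ω
I = V/|Z| = 6.91 mA
V_L = I·|Z_L| = 0.00691 × 1750 = 12.1 V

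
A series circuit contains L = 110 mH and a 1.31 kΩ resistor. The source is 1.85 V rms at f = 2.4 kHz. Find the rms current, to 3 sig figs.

ω = 2πf = 15080 rad/s
X_L = ωL = 1660 Ω
Z = 1310 + j1660 Ω
|Z| = √(1310² + 1660²) = 2110 Ω
I = V/|Z| = 1.85/2110 = 875 μA

875 μA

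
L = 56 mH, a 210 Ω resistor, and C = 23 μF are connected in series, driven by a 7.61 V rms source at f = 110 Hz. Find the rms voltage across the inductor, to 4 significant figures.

1.393 V

ω = 2πf = 691.2 rad/s
X_L = ωL = 38.70 Ω
X_C = 1/(ωC) = 62.91 Ω
Net reactance X = X_L − X_C = -24.20 Ω
Z = 210.0 − j24.20 Ω
|Z| = √(210.0² + 24.20²) = 211.4 Ω
I = V/|Z| = 36.00 mA
V_L = I·|Z_L| = 0.03600 × 38.70 = 1.393 V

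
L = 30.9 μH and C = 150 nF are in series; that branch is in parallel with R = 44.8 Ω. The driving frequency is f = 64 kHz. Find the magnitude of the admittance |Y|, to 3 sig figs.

242 mS

ω = 2πf = 402100 rad/s
X_L = ωL = 12.4 Ω
X_C = 1/(ωC) = 16.6 Ω
Branch 1: Z₁ = R = 44.8 Ω
Branch 2 (series LC): Z₂ = j(X_L − X_C) = −j4.15 Ω
Parallel: Z = Z₁Z₂/(Z₁+Z₂), |Z| = 4.14 Ω, ∠Z = -84.7°
|Y| = 1/|Z| = 242 mS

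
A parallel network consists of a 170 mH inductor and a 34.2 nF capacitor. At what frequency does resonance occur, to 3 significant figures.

ω₀ = 1/√(LC) = 1/√(0.17 × 3.42e-08) = 13110 rad/s
f₀ = ω₀/(2π) = 2.09 kHz

2.09 kHz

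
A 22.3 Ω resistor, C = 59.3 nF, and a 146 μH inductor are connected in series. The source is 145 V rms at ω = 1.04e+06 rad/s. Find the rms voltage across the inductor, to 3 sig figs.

X_L = ωL = 152 Ω
X_C = 1/(ωC) = 16.2 Ω
Net reactance X = X_L − X_C = 136 Ω
Z = 22.3 + j136 Ω
|Z| = √(22.3² + 136²) = 137 Ω
I = V/|Z| = 1.05 A
V_L = I·|Z_L| = 1.05 × 152 = 160 V

160 V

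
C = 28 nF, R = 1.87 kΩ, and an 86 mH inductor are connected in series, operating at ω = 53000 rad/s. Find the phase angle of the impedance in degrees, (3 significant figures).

X_L = ωL = 4560 Ω
X_C = 1/(ωC) = 674 Ω
Net reactance X = X_L − X_C = 3880 Ω
Z = 1870 + j3880 Ω
|Z| = √(1870² + 3880²) = 4310 Ω
∠Z = arctan(3880/1870) = 64.3°

64.3°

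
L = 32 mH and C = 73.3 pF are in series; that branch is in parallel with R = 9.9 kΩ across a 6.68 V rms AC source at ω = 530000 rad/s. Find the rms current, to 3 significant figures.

1.02 mA

X_L = ωL = 17000 Ω
X_C = 1/(ωC) = 25700 Ω
Branch 1: Z₁ = R = 9900 Ω
Branch 2 (series LC): Z₂ = j(X_L − X_C) = −j8780 Ω
Parallel: Z = Z₁Z₂/(Z₁+Z₂), |Z| = 6570 Ω, ∠Z = -48.4°
I = V/|Z| = 6.68/6570 = 1.02 mA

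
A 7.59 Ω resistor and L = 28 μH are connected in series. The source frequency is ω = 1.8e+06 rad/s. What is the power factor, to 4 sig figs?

0.1489

X_L = ωL = 50.40 Ω
Z = 7.590 + j50.40 Ω
|Z| = √(7.590² + 50.40²) = 50.97 Ω
∠Z = arctan(50.40/7.590) = 81.44°
cos φ = cos(81.44°) = 0.1489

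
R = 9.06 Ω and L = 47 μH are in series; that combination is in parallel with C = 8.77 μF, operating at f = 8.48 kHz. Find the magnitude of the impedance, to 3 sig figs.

2.22 Ω

ω = 2πf = 53280 rad/s
X_L = ωL = 2.50 Ω
X_C = 1/(ωC) = 2.14 Ω
Branch 1 (R+jX_L): Z₁ = 9.06 + j2.50 Ω, |Z₁| = 9.40 Ω
Branch 2 (−jX_C): Z₂ = −j2.14 Ω
Parallel: Z = Z₁Z₂/(Z₁+Z₂), |Z| = 2.22 Ω, ∠Z = -76.9°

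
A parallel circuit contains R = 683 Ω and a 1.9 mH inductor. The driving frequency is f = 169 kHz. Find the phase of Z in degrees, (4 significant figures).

ω = 2πf = 1.062e+06 rad/s
X_L = ωL = 2018 Ω
Parallel: admittances add. Y = 1/R + 1/(jωL)
Y = (0.001464 − j0.0004957) S
|Y| = 0.001546 S → |Z| = 1/|Y| = 646.9 Ω, ∠Z = −∠Y = 18.70°

18.70°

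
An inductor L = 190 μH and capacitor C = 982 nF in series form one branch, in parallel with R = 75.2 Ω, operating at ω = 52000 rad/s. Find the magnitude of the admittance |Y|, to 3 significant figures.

X_L = ωL = 9.88 Ω
X_C = 1/(ωC) = 19.6 Ω
Branch 1: Z₁ = R = 75.2 Ω
Branch 2 (series LC): Z₂ = j(X_L − X_C) = −j9.70 Ω
Parallel: Z = Z₁Z₂/(Z₁+Z₂), |Z| = 9.62 Ω, ∠Z = -82.6°
|Y| = 1/|Z| = 104 mS

104 mS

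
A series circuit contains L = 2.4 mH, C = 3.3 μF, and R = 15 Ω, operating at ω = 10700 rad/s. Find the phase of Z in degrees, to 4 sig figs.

-9.984°

X_L = ωL = 25.68 Ω
X_C = 1/(ωC) = 28.32 Ω
Net reactance X = X_L − X_C = -2.641 Ω
Z = 15.00 − j2.641 Ω
|Z| = √(15.00² + 2.641²) = 15.23 Ω
∠Z = arctan(-2.641/15.00) = -9.984°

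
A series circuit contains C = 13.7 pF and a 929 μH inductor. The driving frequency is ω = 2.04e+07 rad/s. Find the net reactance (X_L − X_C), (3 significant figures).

15400 Ω

X_L = ωL = 19000 Ω
X_C = 1/(ωC) = 3580 Ω
X = 19000 − 3580 = 15400 Ω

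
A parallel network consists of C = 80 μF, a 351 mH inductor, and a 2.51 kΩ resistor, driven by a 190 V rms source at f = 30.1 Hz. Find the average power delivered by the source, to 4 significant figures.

14.38 W

ω = 2πf = 189.1 rad/s
X_L = ωL = 66.38 Ω
X_C = 1/(ωC) = 66.09 Ω
Parallel: admittances add. Y = 1/R + 1/(jωL) + jωC
Y = (0.0003984 + j6.569e-05) S
|Y| = 0.0004038 S → |Z| = 1/|Y| = 2477 Ω, ∠Z = −∠Y = -9.363°
I = V/|Z| = 76.72 mA
P = VI cos φ = 190 × 0.07672 × cos(-9.363°) = 14.38 W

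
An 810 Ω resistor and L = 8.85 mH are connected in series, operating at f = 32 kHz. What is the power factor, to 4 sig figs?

0.4143

ω = 2πf = 201100 rad/s
X_L = ωL = 1779 Ω
Z = 810.0 + j1779 Ω
|Z| = √(810.0² + 1779²) = 1955 Ω
∠Z = arctan(1779/810.0) = 65.52°
cos φ = cos(65.52°) = 0.4143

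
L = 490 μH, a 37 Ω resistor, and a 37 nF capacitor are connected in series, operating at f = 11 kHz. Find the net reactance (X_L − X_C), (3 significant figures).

-357 Ω

ω = 2πf = 69120 rad/s
X_L = ωL = 33.9 Ω
X_C = 1/(ωC) = 391 Ω
X = 33.9 − 391 = -357 Ω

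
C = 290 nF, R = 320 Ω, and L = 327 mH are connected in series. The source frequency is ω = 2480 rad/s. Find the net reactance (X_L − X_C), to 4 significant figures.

-579.5 Ω

X_L = ωL = 811.0 Ω
X_C = 1/(ωC) = 1390 Ω
X = 811.0 − 1390 = -579.5 Ω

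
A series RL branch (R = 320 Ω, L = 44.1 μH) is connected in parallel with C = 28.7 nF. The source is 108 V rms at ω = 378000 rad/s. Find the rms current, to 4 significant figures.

1.202 A

X_L = ωL = 16.67 Ω
X_C = 1/(ωC) = 92.18 Ω
Branch 1 (R+jX_L): Z₁ = 320.0 + j16.67 Ω, |Z₁| = 320.4 Ω
Branch 2 (−jX_C): Z₂ = −j92.18 Ω
Parallel: Z = Z₁Z₂/(Z₁+Z₂), |Z| = 89.84 Ω, ∠Z = -73.74°
I = V/|Z| = 108/89.84 = 1.202 A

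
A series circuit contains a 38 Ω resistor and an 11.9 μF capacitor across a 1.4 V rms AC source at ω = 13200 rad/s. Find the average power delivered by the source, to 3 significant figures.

50.2 mW

X_C = 1/(ωC) = 6.37 Ω
Z = 38.0 − j6.37 Ω
|Z| = √(38.0² + 6.37²) = 38.5 Ω
∠Z = arctan(-6.37/38.0) = -9.51°
I = V/|Z| = 36.3 mA
P = VI cos φ = 1.4 × 0.0363 × cos(-9.51°) = 50.2 mW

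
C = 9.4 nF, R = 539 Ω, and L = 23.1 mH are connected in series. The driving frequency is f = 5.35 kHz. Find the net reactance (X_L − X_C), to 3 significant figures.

ω = 2πf = 33620 rad/s
X_L = ωL = 777 Ω
X_C = 1/(ωC) = 3160 Ω
X = 777 − 3160 = -2390 Ω

-2390 Ω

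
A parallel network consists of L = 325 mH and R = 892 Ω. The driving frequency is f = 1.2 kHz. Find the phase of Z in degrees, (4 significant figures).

ω = 2πf = 7540 rad/s
X_L = ωL = 2450 Ω
Parallel: admittances add. Y = 1/R + 1/(jωL)
Y = (0.001121 − j0.0004081) S
|Y| = 0.001193 S → |Z| = 1/|Y| = 838.2 Ω, ∠Z = −∠Y = 20.00°

20.00°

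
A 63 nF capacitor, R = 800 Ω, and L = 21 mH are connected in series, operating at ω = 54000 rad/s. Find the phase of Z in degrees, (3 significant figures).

X_L = ωL = 1130 Ω
X_C = 1/(ωC) = 294 Ω
Net reactance X = X_L − X_C = 840 Ω
Z = 800 + j840 Ω
|Z| = √(800² + 840²) = 1160 Ω
∠Z = arctan(840/800) = 46.4°

46.4°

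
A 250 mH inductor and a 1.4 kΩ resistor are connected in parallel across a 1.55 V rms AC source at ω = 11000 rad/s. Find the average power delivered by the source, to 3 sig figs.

1.72 mW

X_L = ωL = 2750 Ω
Parallel: admittances add. Y = 1/R + 1/(jωL)
Y = (0.000714 − j0.000364) S
|Y| = 0.000802 S → |Z| = 1/|Y| = 1250 Ω, ∠Z = −∠Y = 27.0°
I = V/|Z| = 1.24 mA
P = VI cos φ = 1.55 × 0.00124 × cos(27.0°) = 1.72 mW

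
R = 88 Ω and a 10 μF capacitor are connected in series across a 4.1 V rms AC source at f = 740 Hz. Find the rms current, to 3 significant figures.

ω = 2πf = 4650 rad/s
X_C = 1/(ωC) = 21.5 Ω
Z = 88.0 − j21.5 Ω
|Z| = √(88.0² + 21.5²) = 90.6 Ω
I = V/|Z| = 4.1/90.6 = 45.3 mA

45.3 mA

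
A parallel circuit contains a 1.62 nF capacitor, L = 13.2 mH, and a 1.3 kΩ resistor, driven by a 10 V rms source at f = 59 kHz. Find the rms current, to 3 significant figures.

ω = 2πf = 370700 rad/s
X_L = ωL = 4890 Ω
X_C = 1/(ωC) = 1670 Ω
Parallel: admittances add. Y = 1/R + 1/(jωL) + jωC
Y = (0.000769 + j0.000396) S
|Y| = 0.000865 S → |Z| = 1/|Y| = 1160 Ω, ∠Z = −∠Y = -27.3°
I = V/|Z| = 10/1160 = 8.65 mA

8.65 mA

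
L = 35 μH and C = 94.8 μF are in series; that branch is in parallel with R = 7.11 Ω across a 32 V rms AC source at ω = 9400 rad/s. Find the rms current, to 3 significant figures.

X_L = ωL = 0.329 Ω
X_C = 1/(ωC) = 1.12 Ω
Branch 1: Z₁ = R = 7.11 Ω
Branch 2 (series LC): Z₂ = j(X_L − X_C) = −j0.793 Ω
Parallel: Z = Z₁Z₂/(Z₁+Z₂), |Z| = 0.788 Ω, ∠Z = -83.6°
I = V/|Z| = 32/0.788 = 40.6 A

40.6 A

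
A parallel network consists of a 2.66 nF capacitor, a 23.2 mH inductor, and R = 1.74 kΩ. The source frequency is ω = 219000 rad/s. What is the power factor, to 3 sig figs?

X_L = ωL = 5080 Ω
X_C = 1/(ωC) = 1720 Ω
Parallel: admittances add. Y = 1/R + 1/(jωL) + jωC
Y = (0.000575 + j0.000386) S
|Y| = 0.000692 S → |Z| = 1/|Y| = 1440 Ω, ∠Z = −∠Y = -33.9°
cos φ = cos(-33.9°) = 0.830

0.830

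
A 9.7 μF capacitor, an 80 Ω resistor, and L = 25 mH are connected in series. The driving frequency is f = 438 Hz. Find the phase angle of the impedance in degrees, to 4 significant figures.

21.39°

ω = 2πf = 2752 rad/s
X_L = ωL = 68.80 Ω
X_C = 1/(ωC) = 37.46 Ω
Net reactance X = X_L − X_C = 31.34 Ω
Z = 80.00 + j31.34 Ω
|Z| = √(80.00² + 31.34²) = 85.92 Ω
∠Z = arctan(31.34/80.00) = 21.39°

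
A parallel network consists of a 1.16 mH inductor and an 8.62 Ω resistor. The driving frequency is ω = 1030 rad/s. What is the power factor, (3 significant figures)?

X_L = ωL = 1.19 Ω
Parallel: admittances add. Y = 1/R + 1/(jωL)
Y = (0.116 − j0.837) S
|Y| = 0.845 S → |Z| = 1/|Y| = 1.18 Ω, ∠Z = −∠Y = 82.1°
cos φ = cos(82.1°) = 0.137

0.137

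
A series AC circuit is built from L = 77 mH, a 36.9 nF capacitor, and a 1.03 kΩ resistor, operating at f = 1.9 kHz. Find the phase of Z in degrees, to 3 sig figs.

ω = 2πf = 11940 rad/s
X_L = ωL = 919 Ω
X_C = 1/(ωC) = 2270 Ω
Net reactance X = X_L − X_C = -1350 Ω
Z = 1030 − j1350 Ω
|Z| = √(1030² + 1350²) = 1700 Ω
∠Z = arctan(-1350/1030) = -52.7°

-52.7°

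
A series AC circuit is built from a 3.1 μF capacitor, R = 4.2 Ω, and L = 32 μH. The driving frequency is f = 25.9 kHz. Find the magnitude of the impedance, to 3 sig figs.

ω = 2πf = 162700 rad/s
X_L = ωL = 5.21 Ω
X_C = 1/(ωC) = 1.98 Ω
Net reactance X = X_L − X_C = 3.23 Ω
Z = 4.20 + j3.23 Ω
|Z| = √(4.20² + 3.23²) = 5.30 Ω

5.30 Ω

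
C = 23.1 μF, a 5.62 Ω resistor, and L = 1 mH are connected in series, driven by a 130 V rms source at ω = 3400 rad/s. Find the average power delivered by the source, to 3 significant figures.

800 W

X_L = ωL = 3.40 Ω
X_C = 1/(ωC) = 12.7 Ω
Net reactance X = X_L − X_C = -9.33 Ω
Z = 5.62 − j9.33 Ω
|Z| = √(5.62² + 9.33²) = 10.9 Ω
∠Z = arctan(-9.33/5.62) = -58.9°
I = V/|Z| = 11.9 A
P = VI cos φ = 130 × 11.9 × cos(-58.9°) = 800 W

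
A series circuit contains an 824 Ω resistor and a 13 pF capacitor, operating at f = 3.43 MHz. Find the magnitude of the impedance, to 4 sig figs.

ω = 2πf = 2.155e+07 rad/s
X_C = 1/(ωC) = 3569 Ω
Z = 824.0 − j3569 Ω
|Z| = √(824.0² + 3569²) = 3663 Ω

3663 Ω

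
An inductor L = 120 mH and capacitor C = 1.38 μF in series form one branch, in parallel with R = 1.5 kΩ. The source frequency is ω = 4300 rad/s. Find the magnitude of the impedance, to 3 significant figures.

339 Ω

X_L = ωL = 516 Ω
X_C = 1/(ωC) = 169 Ω
Branch 1: Z₁ = R = 1500 Ω
Branch 2 (series LC): Z₂ = j(X_L − X_C) = j347 Ω
Parallel: Z = Z₁Z₂/(Z₁+Z₂), |Z| = 339 Ω, ∠Z = 77.0°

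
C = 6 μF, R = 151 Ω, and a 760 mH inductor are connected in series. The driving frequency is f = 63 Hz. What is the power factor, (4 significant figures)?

0.7824

ω = 2πf = 395.8 rad/s
X_L = ωL = 300.8 Ω
X_C = 1/(ωC) = 421.0 Ω
Net reactance X = X_L − X_C = -120.2 Ω
Z = 151.0 − j120.2 Ω
|Z| = √(151.0² + 120.2²) = 193.0 Ω
∠Z = arctan(-120.2/151.0) = -38.52°
cos φ = cos(-38.52°) = 0.7824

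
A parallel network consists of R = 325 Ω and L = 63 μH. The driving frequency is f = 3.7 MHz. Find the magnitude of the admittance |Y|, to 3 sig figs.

3.15 mS

ω = 2πf = 2.325e+07 rad/s
X_L = ωL = 1460 Ω
Parallel: admittances add. Y = 1/R + 1/(jωL)
Y = (0.00308 − j0.000683) S
|Y| = 0.00315 S → |Z| = 1/|Y| = 317 Ω, ∠Z = −∠Y = 12.5°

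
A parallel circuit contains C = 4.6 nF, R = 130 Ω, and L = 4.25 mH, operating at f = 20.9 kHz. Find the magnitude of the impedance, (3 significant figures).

ω = 2πf = 131300 rad/s
X_L = ωL = 558 Ω
X_C = 1/(ωC) = 1660 Ω
Parallel: admittances add. Y = 1/R + 1/(jωL) + jωC
Y = (0.00769 − j0.00119) S
|Y| = 0.00778 S → |Z| = 1/|Y| = 128 Ω, ∠Z = −∠Y = 8.78°

128 Ω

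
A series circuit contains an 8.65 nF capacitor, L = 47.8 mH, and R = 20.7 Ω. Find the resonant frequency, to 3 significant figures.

7.83 kHz

ω₀ = 1/√(LC) = 1/√(0.0478 × 8.65e-09) = 49180 rad/s
f₀ = ω₀/(2π) = 7.83 kHz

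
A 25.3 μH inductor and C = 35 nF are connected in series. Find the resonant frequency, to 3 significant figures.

ω₀ = 1/√(LC) = 1/√(2.53e-05 × 3.5e-08) = 1.063e+06 rad/s
f₀ = ω₀/(2π) = 169 kHz

169 kHz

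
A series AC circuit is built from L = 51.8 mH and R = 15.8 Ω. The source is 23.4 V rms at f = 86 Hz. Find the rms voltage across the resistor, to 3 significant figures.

11.5 V

ω = 2πf = 540.4 rad/s
X_L = ωL = 28.0 Ω
Z = 15.8 + j28.0 Ω
|Z| = √(15.8² + 28.0²) = 32.1 Ω
I = V/|Z| = 728 mA
V_R = I·|Z_R| = 0.728 × 15.8 = 11.5 V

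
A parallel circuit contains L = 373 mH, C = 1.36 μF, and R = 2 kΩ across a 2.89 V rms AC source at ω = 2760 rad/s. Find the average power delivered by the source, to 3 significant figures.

X_L = ωL = 1030 Ω
X_C = 1/(ωC) = 266 Ω
Parallel: admittances add. Y = 1/R + 1/(jωL) + jωC
Y = (0.000500 + j0.00278) S
|Y| = 0.00283 S → |Z| = 1/|Y| = 354 Ω, ∠Z = −∠Y = -79.8°
I = V/|Z| = 8.17 mA
P = VI cos φ = 2.89 × 0.00817 × cos(-79.8°) = 4.18 mW

4.18 mW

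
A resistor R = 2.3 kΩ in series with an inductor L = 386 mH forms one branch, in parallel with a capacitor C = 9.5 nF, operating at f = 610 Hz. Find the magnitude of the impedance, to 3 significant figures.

ω = 2πf = 3833 rad/s
X_L = ωL = 1480 Ω
X_C = 1/(ωC) = 27500 Ω
Branch 1 (R+jX_L): Z₁ = 2300 + j1480 Ω, |Z₁| = 2730 Ω
Branch 2 (−jX_C): Z₂ = −j27500 Ω
Parallel: Z = Z₁Z₂/(Z₁+Z₂), |Z| = 2880 Ω, ∠Z = 27.7°

2880 Ω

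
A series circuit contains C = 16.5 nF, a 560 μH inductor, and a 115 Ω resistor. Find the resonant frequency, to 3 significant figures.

ω₀ = 1/√(LC) = 1/√(0.00056 × 1.65e-08) = 329000 rad/s
f₀ = ω₀/(2π) = 52.4 kHz

52.4 kHz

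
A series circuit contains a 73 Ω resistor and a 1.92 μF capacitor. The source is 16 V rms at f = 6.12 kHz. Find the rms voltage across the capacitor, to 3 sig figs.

ω = 2πf = 38450 rad/s
X_C = 1/(ωC) = 13.5 Ω
Z = 73.0 − j13.5 Ω
|Z| = √(73.0² + 13.5²) = 74.2 Ω
I = V/|Z| = 216 mA
V_C = I·|Z_C| = 0.216 × 13.5 = 2.92 V

2.92 V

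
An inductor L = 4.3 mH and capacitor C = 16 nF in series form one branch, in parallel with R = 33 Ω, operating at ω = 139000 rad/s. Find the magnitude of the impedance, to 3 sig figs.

X_L = ωL = 598 Ω
X_C = 1/(ωC) = 450 Ω
Branch 1: Z₁ = R = 33.0 Ω
Branch 2 (series LC): Z₂ = j(X_L − X_C) = j148 Ω
Parallel: Z = Z₁Z₂/(Z₁+Z₂), |Z| = 32.2 Ω, ∠Z = 12.6°

32.2 Ω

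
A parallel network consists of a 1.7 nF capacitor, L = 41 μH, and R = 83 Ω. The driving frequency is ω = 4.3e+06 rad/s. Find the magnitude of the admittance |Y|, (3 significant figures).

12.2 mS

X_L = ωL = 176 Ω
X_C = 1/(ωC) = 137 Ω
Parallel: admittances add. Y = 1/R + 1/(jωL) + jωC
Y = (0.0120 + j0.00164) S
|Y| = 0.0122 S → |Z| = 1/|Y| = 82.2 Ω, ∠Z = −∠Y = -7.74°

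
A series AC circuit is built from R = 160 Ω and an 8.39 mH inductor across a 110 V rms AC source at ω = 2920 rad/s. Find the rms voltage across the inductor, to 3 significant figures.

X_L = ωL = 24.5 Ω
Z = 160 + j24.5 Ω
|Z| = √(160² + 24.5²) = 162 Ω
I = V/|Z| = 680 mA
V_L = I·|Z_L| = 0.680 × 24.5 = 16.6 V

16.6 V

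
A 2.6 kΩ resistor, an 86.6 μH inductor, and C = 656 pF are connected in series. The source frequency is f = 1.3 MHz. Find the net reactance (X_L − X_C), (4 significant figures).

ω = 2πf = 8.168e+06 rad/s
X_L = ωL = 707.4 Ω
X_C = 1/(ωC) = 186.6 Ω
X = 707.4 − 186.6 = 520.7 Ω

520.7 Ω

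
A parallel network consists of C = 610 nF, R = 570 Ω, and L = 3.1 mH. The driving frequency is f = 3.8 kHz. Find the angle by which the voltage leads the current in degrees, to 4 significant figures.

-30.99°

ω = 2πf = 23880 rad/s
X_L = ωL = 74.02 Ω
X_C = 1/(ωC) = 68.66 Ω
Parallel: admittances add. Y = 1/R + 1/(jωL) + jωC
Y = (0.001754 + j0.001054) S
|Y| = 0.002047 S → |Z| = 1/|Y| = 488.6 Ω, ∠Z = −∠Y = -30.99°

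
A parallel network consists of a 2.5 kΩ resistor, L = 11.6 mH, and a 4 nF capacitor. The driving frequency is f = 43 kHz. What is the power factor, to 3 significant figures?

0.465

ω = 2πf = 270200 rad/s
X_L = ωL = 3130 Ω
X_C = 1/(ωC) = 925 Ω
Parallel: admittances add. Y = 1/R + 1/(jωL) + jωC
Y = (0.000400 + j0.000762) S
|Y| = 0.000860 S → |Z| = 1/|Y| = 1160 Ω, ∠Z = −∠Y = -62.3°
cos φ = cos(-62.3°) = 0.465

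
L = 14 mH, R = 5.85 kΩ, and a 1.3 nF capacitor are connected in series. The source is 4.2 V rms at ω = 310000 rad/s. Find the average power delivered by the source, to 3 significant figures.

X_L = ωL = 4340 Ω
X_C = 1/(ωC) = 2480 Ω
Net reactance X = X_L − X_C = 1860 Ω
Z = 5850 + j1860 Ω
|Z| = √(5850² + 1860²) = 6140 Ω
∠Z = arctan(1860/5850) = 17.6°
I = V/|Z| = 684 μA
P = VI cos φ = 4.2 × 0.000684 × cos(17.6°) = 2.74 mW

2.74 mW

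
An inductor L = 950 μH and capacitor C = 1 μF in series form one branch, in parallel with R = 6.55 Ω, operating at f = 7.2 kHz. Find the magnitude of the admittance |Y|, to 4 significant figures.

160.0 mS

ω = 2πf = 45240 rad/s
X_L = ωL = 42.98 Ω
X_C = 1/(ωC) = 22.10 Ω
Branch 1: Z₁ = R = 6.550 Ω
Branch 2 (series LC): Z₂ = j(X_L − X_C) = j20.87 Ω
Parallel: Z = Z₁Z₂/(Z₁+Z₂), |Z| = 6.249 Ω, ∠Z = 17.42°
|Y| = 1/|Z| = 160.0 mS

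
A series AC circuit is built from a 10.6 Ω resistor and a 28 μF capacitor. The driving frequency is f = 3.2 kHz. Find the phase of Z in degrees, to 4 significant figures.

ω = 2πf = 20110 rad/s
X_C = 1/(ωC) = 1.776 Ω
Z = 10.60 − j1.776 Ω
|Z| = √(10.60² + 1.776²) = 10.75 Ω
∠Z = arctan(-1.776/10.60) = -9.513°

-9.513°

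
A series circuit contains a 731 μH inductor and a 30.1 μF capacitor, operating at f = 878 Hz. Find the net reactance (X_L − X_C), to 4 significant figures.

-1.990 Ω

ω = 2πf = 5517 rad/s
X_L = ωL = 4.033 Ω
X_C = 1/(ωC) = 6.022 Ω
X = 4.033 − 6.022 = -1.990 Ω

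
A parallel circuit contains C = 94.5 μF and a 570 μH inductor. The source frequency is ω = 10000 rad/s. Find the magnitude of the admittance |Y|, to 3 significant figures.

X_L = ωL = 5.70 Ω
X_C = 1/(ωC) = 1.06 Ω
Parallel: admittances add. Y = 1/(jωL) + jωC
Y = (0 + j0.770) S
|Y| = 0.770 S → |Z| = 1/|Y| = 1.30 Ω, ∠Z = −∠Y = -90.0°

770 mS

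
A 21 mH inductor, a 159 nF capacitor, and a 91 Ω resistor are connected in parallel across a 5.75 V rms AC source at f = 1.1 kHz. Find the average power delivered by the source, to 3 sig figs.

ω = 2πf = 6912 rad/s
X_L = ωL = 145 Ω
X_C = 1/(ωC) = 910 Ω
Parallel: admittances add. Y = 1/R + 1/(jωL) + jωC
Y = (0.0110 − j0.00579) S
|Y| = 0.0124 S → |Z| = 1/|Y| = 80.5 Ω, ∠Z = −∠Y = 27.8°
I = V/|Z| = 71.4 mA
P = VI cos φ = 5.75 × 0.0714 × cos(27.8°) = 363 mW

363 mW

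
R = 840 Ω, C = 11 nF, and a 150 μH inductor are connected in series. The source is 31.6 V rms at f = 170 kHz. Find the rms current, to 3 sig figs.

ω = 2πf = 1.068e+06 rad/s
X_L = ωL = 160 Ω
X_C = 1/(ωC) = 85.1 Ω
Net reactance X = X_L − X_C = 75.1 Ω
Z = 840 + j75.1 Ω
|Z| = √(840² + 75.1²) = 843 Ω
I = V/|Z| = 31.6/843 = 37.5 mA

37.5 mA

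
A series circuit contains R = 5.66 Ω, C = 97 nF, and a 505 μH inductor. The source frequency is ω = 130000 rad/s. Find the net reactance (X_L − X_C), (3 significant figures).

-13.7 Ω

X_L = ωL = 65.7 Ω
X_C = 1/(ωC) = 79.3 Ω
X = 65.7 − 79.3 = -13.7 Ω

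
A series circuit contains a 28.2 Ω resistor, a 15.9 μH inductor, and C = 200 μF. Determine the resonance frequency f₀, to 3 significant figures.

ω₀ = 1/√(LC) = 1/√(1.59e-05 × 0.0002) = 17730 rad/s
f₀ = ω₀/(2π) = 2.82 kHz

2.82 kHz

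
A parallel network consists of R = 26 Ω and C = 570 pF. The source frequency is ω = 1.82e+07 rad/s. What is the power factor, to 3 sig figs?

X_C = 1/(ωC) = 96.4 Ω
Parallel: admittances add. Y = 1/R + jωC
Y = (0.0385 + j0.0104) S
|Y| = 0.0398 S → |Z| = 1/|Y| = 25.1 Ω, ∠Z = −∠Y = -15.1°
cos φ = cos(-15.1°) = 0.965

0.965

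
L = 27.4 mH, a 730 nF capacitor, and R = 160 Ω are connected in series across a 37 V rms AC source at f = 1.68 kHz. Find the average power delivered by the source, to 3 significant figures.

4.29 W

ω = 2πf = 10560 rad/s
X_L = ωL = 289 Ω
X_C = 1/(ωC) = 130 Ω
Net reactance X = X_L − X_C = 159 Ω
Z = 160 + j159 Ω
|Z| = √(160² + 159²) = 226 Ω
∠Z = arctan(159/160) = 44.9°
I = V/|Z| = 164 mA
P = VI cos φ = 37 × 0.164 × cos(44.9°) = 4.29 W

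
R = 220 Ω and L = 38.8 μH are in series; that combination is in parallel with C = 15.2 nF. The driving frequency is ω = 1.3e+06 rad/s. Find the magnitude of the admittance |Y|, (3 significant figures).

19.3 mS

X_L = ωL = 50.4 Ω
X_C = 1/(ωC) = 50.6 Ω
Branch 1 (R+jX_L): Z₁ = 220 + j50.4 Ω, |Z₁| = 226 Ω
Branch 2 (−jX_C): Z₂ = −j50.6 Ω
Parallel: Z = Z₁Z₂/(Z₁+Z₂), |Z| = 51.9 Ω, ∠Z = -77.0°
|Y| = 1/|Z| = 19.3 mS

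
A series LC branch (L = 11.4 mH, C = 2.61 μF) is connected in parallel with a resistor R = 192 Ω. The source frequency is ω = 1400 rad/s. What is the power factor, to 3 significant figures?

0.802

X_L = ωL = 16.0 Ω
X_C = 1/(ωC) = 274 Ω
Branch 1: Z₁ = R = 192 Ω
Branch 2 (series LC): Z₂ = j(X_L − X_C) = −j258 Ω
Parallel: Z = Z₁Z₂/(Z₁+Z₂), |Z| = 154 Ω, ∠Z = -36.7°
cos φ = cos(-36.7°) = 0.802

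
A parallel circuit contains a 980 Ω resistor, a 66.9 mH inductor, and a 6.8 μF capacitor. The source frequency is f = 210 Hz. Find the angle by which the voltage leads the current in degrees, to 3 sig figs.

ω = 2πf = 1319 rad/s
X_L = ωL = 88.3 Ω
X_C = 1/(ωC) = 111 Ω
Parallel: admittances add. Y = 1/R + 1/(jωL) + jωC
Y = (0.00102 − j0.00236) S
|Y| = 0.00257 S → |Z| = 1/|Y| = 389 Ω, ∠Z = −∠Y = 66.6°

66.6°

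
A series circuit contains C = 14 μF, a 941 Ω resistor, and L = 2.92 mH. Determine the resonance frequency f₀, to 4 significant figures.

ω₀ = 1/√(LC) = 1/√(0.00292 × 1.4e-05) = 4946 rad/s
f₀ = ω₀/(2π) = 787.2 Hz

787.2 Hz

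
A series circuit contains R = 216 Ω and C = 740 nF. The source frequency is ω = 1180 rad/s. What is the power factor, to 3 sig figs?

0.185

X_C = 1/(ωC) = 1150 Ω
Z = 216 − j1150 Ω
|Z| = √(216² + 1150²) = 1170 Ω
∠Z = arctan(-1150/216) = -79.3°
cos φ = cos(-79.3°) = 0.185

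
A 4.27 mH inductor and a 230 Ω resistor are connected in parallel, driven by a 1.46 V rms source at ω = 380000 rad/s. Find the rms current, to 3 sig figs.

X_L = ωL = 1620 Ω
Parallel: admittances add. Y = 1/R + 1/(jωL)
Y = (0.00435 − j0.000616) S
|Y| = 0.00439 S → |Z| = 1/|Y| = 228 Ω, ∠Z = −∠Y = 8.07°
I = V/|Z| = 1.46/228 = 6.41 mA

6.41 mA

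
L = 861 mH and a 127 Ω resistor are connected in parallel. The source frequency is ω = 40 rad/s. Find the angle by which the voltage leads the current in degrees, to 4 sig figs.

X_L = ωL = 34.44 Ω
Parallel: admittances add. Y = 1/R + 1/(jωL)
Y = (0.007874 − j0.02904) S
|Y| = 0.03008 S → |Z| = 1/|Y| = 33.24 Ω, ∠Z = −∠Y = 74.83°

74.83°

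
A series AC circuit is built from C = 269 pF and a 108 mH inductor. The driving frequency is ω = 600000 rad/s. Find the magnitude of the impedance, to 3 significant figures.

X_L = ωL = 64800 Ω
X_C = 1/(ωC) = 6200 Ω
Net reactance X = X_L − X_C = 58600 Ω
Z = j58600 Ω
|Z| = √(0² + 58600²) = 58600 Ω

58600 Ω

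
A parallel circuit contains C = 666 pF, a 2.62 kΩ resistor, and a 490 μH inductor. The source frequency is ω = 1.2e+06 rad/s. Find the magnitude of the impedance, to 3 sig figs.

1020 Ω

X_L = ωL = 588 Ω
X_C = 1/(ωC) = 1250 Ω
Parallel: admittances add. Y = 1/R + 1/(jωL) + jωC
Y = (0.000382 − j0.000901) S
|Y| = 0.000979 S → |Z| = 1/|Y| = 1020 Ω, ∠Z = −∠Y = 67.1°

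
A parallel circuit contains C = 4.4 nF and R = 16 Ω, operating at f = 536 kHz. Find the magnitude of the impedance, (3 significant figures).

15.6 Ω

ω = 2πf = 3.368e+06 rad/s
X_C = 1/(ωC) = 67.5 Ω
Parallel: admittances add. Y = 1/R + jωC
Y = (0.0625 + j0.0148) S
|Y| = 0.0642 S → |Z| = 1/|Y| = 15.6 Ω, ∠Z = −∠Y = -13.3°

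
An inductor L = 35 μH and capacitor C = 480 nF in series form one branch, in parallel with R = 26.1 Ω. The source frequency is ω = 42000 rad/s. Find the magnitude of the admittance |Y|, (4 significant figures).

X_L = ωL = 1.470 Ω
X_C = 1/(ωC) = 49.60 Ω
Branch 1: Z₁ = R = 26.10 Ω
Branch 2 (series LC): Z₂ = j(X_L − X_C) = −j48.13 Ω
Parallel: Z = Z₁Z₂/(Z₁+Z₂), |Z| = 22.94 Ω, ∠Z = -28.47°
|Y| = 1/|Z| = 43.58 mS

43.58 mS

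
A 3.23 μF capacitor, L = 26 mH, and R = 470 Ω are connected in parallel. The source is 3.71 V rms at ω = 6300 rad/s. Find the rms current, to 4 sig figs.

X_L = ωL = 163.8 Ω
X_C = 1/(ωC) = 49.14 Ω
Parallel: admittances add. Y = 1/R + 1/(jωL) + jωC
Y = (0.002128 + j0.01424) S
|Y| = 0.01440 S → |Z| = 1/|Y| = 69.43 Ω, ∠Z = −∠Y = -81.50°
I = V/|Z| = 3.71/69.43 = 53.43 mA

53.43 mA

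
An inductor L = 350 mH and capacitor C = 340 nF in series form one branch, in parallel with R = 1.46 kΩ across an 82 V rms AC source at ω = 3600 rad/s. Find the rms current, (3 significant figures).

193 mA

X_L = ωL = 1260 Ω
X_C = 1/(ωC) = 817 Ω
Branch 1: Z₁ = R = 1460 Ω
Branch 2 (series LC): Z₂ = j(X_L − X_C) = j443 Ω
Parallel: Z = Z₁Z₂/(Z₁+Z₂), |Z| = 424 Ω, ∠Z = 73.1°
I = V/|Z| = 82/424 = 193 mA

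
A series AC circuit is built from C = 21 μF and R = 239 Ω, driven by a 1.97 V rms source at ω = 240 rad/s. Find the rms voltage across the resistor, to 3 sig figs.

1.52 V

X_C = 1/(ωC) = 198 Ω
Z = 239 − j198 Ω
|Z| = √(239² + 198²) = 311 Ω
I = V/|Z| = 6.34 mA
V_R = I·|Z_R| = 0.00634 × 239 = 1.52 V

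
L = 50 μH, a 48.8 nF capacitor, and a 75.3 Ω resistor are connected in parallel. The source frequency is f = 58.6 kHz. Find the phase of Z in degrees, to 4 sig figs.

69.93°

ω = 2πf = 368200 rad/s
X_L = ωL = 18.41 Ω
X_C = 1/(ωC) = 55.65 Ω
Parallel: admittances add. Y = 1/R + 1/(jωL) + jωC
Y = (0.01328 − j0.03635) S
|Y| = 0.03870 S → |Z| = 1/|Y| = 25.84 Ω, ∠Z = −∠Y = 69.93°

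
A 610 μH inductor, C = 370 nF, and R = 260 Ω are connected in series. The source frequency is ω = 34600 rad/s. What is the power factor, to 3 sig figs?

0.977

X_L = ωL = 21.1 Ω
X_C = 1/(ωC) = 78.1 Ω
Net reactance X = X_L − X_C = -57.0 Ω
Z = 260 − j57.0 Ω
|Z| = √(260² + 57.0²) = 266 Ω
∠Z = arctan(-57.0/260) = -12.4°
cos φ = cos(-12.4°) = 0.977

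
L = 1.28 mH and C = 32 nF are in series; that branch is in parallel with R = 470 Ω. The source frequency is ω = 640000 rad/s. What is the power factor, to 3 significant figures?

0.854

X_L = ωL = 819 Ω
X_C = 1/(ωC) = 48.8 Ω
Branch 1: Z₁ = R = 470 Ω
Branch 2 (series LC): Z₂ = j(X_L − X_C) = j770 Ω
Parallel: Z = Z₁Z₂/(Z₁+Z₂), |Z| = 401 Ω, ∠Z = 31.4°
cos φ = cos(31.4°) = 0.854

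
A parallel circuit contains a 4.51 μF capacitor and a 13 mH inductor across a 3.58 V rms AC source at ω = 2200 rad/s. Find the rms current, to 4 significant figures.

89.65 mA

X_L = ωL = 28.60 Ω
X_C = 1/(ωC) = 100.8 Ω
Parallel: admittances add. Y = 1/(jωL) + jωC
Y = (0 − j0.02504) S
|Y| = 0.02504 S → |Z| = 1/|Y| = 39.93 Ω, ∠Z = −∠Y = 90.00°
I = V/|Z| = 3.58/39.93 = 89.65 mA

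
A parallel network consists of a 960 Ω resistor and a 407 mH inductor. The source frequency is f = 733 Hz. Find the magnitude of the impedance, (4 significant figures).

854.5 Ω

ω = 2πf = 4606 rad/s
X_L = ωL = 1874 Ω
Parallel: admittances add. Y = 1/R + 1/(jωL)
Y = (0.001042 − j0.0005335) S
|Y| = 0.001170 S → |Z| = 1/|Y| = 854.5 Ω, ∠Z = −∠Y = 27.12°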